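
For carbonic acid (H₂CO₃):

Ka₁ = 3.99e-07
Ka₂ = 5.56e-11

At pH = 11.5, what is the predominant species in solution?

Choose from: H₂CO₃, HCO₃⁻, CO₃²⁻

pKa₁ = 6.40, pKa₂ = 10.25. For a polyprotic acid the predominant species crosses at each pKa: below pKa_n the protonated form dominates, above it the deprotonated form does. At pH = 11.5, the predominant species is CO₃²⁻.

CO₃²⁻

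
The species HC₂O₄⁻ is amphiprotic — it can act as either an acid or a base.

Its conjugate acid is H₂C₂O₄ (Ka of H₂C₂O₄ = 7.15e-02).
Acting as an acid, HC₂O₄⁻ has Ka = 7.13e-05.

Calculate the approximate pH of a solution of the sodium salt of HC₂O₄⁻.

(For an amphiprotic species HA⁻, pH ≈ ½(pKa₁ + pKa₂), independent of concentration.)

pKa₁ = -log(7.15e-02) = 1.15; pKa₂ = -log(7.13e-05) = 4.15. For an amphiprotic species, pH ≈ ½(pKa₁ + pKa₂) = ½(1.15 + 4.15) = 2.65.

pH = 2.65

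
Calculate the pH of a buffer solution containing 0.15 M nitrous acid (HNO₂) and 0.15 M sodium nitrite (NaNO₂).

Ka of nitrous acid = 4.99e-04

pKa = -log(4.99e-04) = 3.30. pH = pKa + log([A⁻]/[HA]) = 3.30 + log(0.15/0.15)

pH = 3.30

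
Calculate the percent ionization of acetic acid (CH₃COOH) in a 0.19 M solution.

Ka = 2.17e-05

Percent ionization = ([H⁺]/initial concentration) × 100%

Using Ka equilibrium: x² + Ka×x - Ka×C = 0. Solving: [H⁺] = 2.0197e-03. Percent = (2.0197e-03/0.19) × 100

Percent ionization = 1.06%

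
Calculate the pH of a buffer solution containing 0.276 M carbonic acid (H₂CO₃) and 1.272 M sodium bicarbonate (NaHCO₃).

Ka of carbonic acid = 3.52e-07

pKa = -log(3.52e-07) = 6.45. pH = pKa + log([A⁻]/[HA]) = 6.45 + log(1.272/0.276)

pH = 7.12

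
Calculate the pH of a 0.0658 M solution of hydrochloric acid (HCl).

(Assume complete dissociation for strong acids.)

[H⁺] = 0.0658 M for strong acid. pH = -log[H⁺] = -log(0.0658)

pH = 1.18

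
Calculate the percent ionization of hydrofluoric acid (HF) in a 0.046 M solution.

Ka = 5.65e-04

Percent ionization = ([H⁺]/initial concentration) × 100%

Using Ka equilibrium: x² + Ka×x - Ka×C = 0. Solving: [H⁺] = 4.8234e-03. Percent = (4.8234e-03/0.046) × 100

Percent ionization = 10.5%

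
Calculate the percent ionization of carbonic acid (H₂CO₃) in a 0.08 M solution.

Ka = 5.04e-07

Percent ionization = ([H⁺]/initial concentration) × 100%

Using Ka equilibrium: x² + Ka×x - Ka×C = 0. Solving: [H⁺] = 2.0055e-04. Percent = (2.0055e-04/0.08) × 100

Percent ionization = 0.251%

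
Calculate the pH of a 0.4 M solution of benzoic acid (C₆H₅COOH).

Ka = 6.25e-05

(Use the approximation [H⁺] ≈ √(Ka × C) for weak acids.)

[H⁺] = √(Ka × C) = √(6.25e-05 × 0.4) = 5.0000e-03. pH = -log(5.0000e-03)

pH = 2.30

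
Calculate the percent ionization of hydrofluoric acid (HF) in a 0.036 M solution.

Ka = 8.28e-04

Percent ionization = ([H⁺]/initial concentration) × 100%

Using Ka equilibrium: x² + Ka×x - Ka×C = 0. Solving: [H⁺] = 5.0613e-03. Percent = (5.0613e-03/0.036) × 100

Percent ionization = 14.1%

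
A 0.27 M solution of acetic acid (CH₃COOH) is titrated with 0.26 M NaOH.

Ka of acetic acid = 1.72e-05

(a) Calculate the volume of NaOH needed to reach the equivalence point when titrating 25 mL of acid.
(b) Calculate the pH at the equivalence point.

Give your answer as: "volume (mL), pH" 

moles acid = 0.27 × 25/1000 = 0.00675 mol; V_base = moles/0.26 × 1000 = 26.0 mL. At equivalence only the conjugate base is present: [A⁻] = 0.00675/0.051 = 1.3245e-01 M. Kb = Kw/Ka = 5.81e-10; [OH⁻] = √(Kb × [A⁻]) = 8.7754e-06; pOH = 5.06; pH = 14 - pOH = 8.94.

V = 26.0 mL, pH = 8.94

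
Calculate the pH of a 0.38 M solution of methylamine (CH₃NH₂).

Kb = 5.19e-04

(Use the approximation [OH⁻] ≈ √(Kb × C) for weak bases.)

[OH⁻] = √(Kb × C) = √(5.19e-04 × 0.38) = 1.4044e-02. pOH = 1.85, pH = 14 - pOH

pH = 12.15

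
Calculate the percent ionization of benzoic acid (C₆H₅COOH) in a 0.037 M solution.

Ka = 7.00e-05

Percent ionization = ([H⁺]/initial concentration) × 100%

Using Ka equilibrium: x² + Ka×x - Ka×C = 0. Solving: [H⁺] = 1.5747e-03. Percent = (1.5747e-03/0.037) × 100

Percent ionization = 4.26%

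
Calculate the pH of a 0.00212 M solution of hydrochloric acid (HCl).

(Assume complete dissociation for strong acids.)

[H⁺] = 0.00212 M for strong acid. pH = -log[H⁺] = -log(0.00212)

pH = 2.67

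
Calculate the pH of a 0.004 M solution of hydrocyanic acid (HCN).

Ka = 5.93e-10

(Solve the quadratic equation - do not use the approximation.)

x² + Ka×x - Ka×C = 0. Using quadratic formula: [H⁺] = 1.5398e-06

pH = 5.81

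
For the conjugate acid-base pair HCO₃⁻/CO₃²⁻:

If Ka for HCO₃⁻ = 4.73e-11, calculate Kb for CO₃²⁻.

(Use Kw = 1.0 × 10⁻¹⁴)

For a conjugate pair Ka × Kb = Kw, so Kb = Kw/Ka = 1.0 × 10⁻¹⁴ / 4.73e-11 = 2.11e-04.

K_b = 2.11e-04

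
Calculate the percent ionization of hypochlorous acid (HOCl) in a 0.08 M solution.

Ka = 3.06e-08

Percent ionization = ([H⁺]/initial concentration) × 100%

Using Ka equilibrium: x² + Ka×x - Ka×C = 0. Solving: [H⁺] = 4.9462e-05. Percent = (4.9462e-05/0.08) × 100

Percent ionization = 0.0618%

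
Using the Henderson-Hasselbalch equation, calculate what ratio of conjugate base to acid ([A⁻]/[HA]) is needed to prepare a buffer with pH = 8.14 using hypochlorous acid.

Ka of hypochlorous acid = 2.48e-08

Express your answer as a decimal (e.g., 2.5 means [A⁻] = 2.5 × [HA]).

pKa = -log(2.48e-08) = 7.6055. pH = pKa + log([A⁻]/[HA]), so log([A⁻]/[HA]) = pH − pKa = 8.14 − 7.6055 = 0.5345. [A⁻]/[HA] = 10^(0.5345) = 3.42

[A⁻]/[HA] = 3.42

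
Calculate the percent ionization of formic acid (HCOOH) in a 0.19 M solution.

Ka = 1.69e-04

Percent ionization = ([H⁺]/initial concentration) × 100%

Using Ka equilibrium: x² + Ka×x - Ka×C = 0. Solving: [H⁺] = 5.5827e-03. Percent = (5.5827e-03/0.19) × 100

Percent ionization = 2.94%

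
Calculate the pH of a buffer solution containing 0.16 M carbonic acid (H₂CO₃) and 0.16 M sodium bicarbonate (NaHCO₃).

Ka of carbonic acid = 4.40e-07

pKa = -log(4.40e-07) = 6.36. pH = pKa + log([A⁻]/[HA]) = 6.36 + log(0.16/0.16)

pH = 6.36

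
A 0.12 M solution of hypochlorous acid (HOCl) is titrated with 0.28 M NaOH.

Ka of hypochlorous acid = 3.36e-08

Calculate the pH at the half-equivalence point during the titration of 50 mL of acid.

At half-equivalence [HA] = [A⁻], so Henderson-Hasselbalch gives pH = pKa = -log(3.36e-08) = 7.47.

pH = pKa = 7.47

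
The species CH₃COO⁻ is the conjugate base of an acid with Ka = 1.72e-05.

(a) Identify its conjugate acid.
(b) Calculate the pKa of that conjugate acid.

(a) The conjugate acid is formed by adding one H⁺ to CH₃COO⁻, giving CH₃COOH. (b) pKa = -log(Ka) = -log(1.72e-05) = 4.76.

Conjugate acid: CH₃COOH; pK_a = 4.76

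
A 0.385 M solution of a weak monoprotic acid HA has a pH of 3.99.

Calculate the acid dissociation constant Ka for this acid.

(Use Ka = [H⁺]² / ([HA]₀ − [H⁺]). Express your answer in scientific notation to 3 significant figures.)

[H⁺] = 10^(−pH) = 10^(−3.99) = 1.023e-04 M. For HA ⇌ H⁺ + A⁻, Ka = [H⁺][A⁻]/[HA] = [H⁺]² / ([HA]₀ − [H⁺]) = (1.023e-04)² / (0.385 − 1.023e-04) = 2.72e-08.

K_a = 2.72e-08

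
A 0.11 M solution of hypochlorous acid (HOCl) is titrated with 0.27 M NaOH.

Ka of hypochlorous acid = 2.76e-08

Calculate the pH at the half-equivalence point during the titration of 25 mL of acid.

At half-equivalence [HA] = [A⁻], so Henderson-Hasselbalch gives pH = pKa = -log(2.76e-08) = 7.56.

pH = pKa = 7.56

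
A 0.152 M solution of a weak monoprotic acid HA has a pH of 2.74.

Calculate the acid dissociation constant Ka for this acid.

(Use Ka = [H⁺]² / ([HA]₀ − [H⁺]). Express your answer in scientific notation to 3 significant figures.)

[H⁺] = 10^(−pH) = 10^(−2.74) = 1.820e-03 M. For HA ⇌ H⁺ + A⁻, Ka = [H⁺][A⁻]/[HA] = [H⁺]² / ([HA]₀ − [H⁺]) = (1.820e-03)² / (0.152 − 1.820e-03) = 2.20e-05.

K_a = 2.20e-05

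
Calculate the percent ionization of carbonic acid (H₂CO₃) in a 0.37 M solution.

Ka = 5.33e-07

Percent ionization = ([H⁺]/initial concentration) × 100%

Using Ka equilibrium: x² + Ka×x - Ka×C = 0. Solving: [H⁺] = 4.4382e-04. Percent = (4.4382e-04/0.37) × 100

Percent ionization = 0.12%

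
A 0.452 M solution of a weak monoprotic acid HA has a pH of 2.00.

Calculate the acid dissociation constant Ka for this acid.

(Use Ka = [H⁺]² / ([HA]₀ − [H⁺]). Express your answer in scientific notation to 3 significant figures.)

[H⁺] = 10^(−pH) = 10^(−2.00) = 1.000e-02 M. For HA ⇌ H⁺ + A⁻, Ka = [H⁺][A⁻]/[HA] = [H⁺]² / ([HA]₀ − [H⁺]) = (1.000e-02)² / (0.452 − 1.000e-02) = 2.26e-04.

K_a = 2.26e-04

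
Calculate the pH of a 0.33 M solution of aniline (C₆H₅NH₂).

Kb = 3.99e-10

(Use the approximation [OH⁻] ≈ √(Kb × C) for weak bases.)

[OH⁻] = √(Kb × C) = √(3.99e-10 × 0.33) = 1.1475e-05. pOH = 4.94, pH = 14 - pOH

pH = 9.06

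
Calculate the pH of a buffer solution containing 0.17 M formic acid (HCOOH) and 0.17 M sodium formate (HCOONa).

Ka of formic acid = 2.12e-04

pKa = -log(2.12e-04) = 3.67. pH = pKa + log([A⁻]/[HA]) = 3.67 + log(0.17/0.17)

pH = 3.67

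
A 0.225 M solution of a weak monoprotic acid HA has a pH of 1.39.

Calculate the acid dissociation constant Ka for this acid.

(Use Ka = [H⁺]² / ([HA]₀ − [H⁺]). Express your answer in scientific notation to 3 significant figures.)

[H⁺] = 10^(−pH) = 10^(−1.39) = 4.074e-02 M. For HA ⇌ H⁺ + A⁻, Ka = [H⁺][A⁻]/[HA] = [H⁺]² / ([HA]₀ − [H⁺]) = (4.074e-02)² / (0.225 − 4.074e-02) = 9.01e-03.

K_a = 9.01e-03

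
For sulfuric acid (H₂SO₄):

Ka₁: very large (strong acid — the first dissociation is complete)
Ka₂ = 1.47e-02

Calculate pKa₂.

pKa₂ = -log(Ka₂) = -log(1.47e-02) = 1.83.

pK_{a2} = 1.83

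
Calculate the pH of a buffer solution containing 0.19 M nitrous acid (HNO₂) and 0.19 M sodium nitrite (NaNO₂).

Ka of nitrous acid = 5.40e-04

pKa = -log(5.40e-04) = 3.27. pH = pKa + log([A⁻]/[HA]) = 3.27 + log(0.19/0.19)

pH = 3.27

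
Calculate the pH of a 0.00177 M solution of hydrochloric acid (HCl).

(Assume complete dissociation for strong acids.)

[H⁺] = 0.00177 M for strong acid. pH = -log[H⁺] = -log(0.00177)

pH = 2.75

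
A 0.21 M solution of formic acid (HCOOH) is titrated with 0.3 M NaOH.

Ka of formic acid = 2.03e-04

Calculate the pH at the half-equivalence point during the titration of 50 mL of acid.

At half-equivalence [HA] = [A⁻], so Henderson-Hasselbalch gives pH = pKa = -log(2.03e-04) = 3.69.

pH = pKa = 3.69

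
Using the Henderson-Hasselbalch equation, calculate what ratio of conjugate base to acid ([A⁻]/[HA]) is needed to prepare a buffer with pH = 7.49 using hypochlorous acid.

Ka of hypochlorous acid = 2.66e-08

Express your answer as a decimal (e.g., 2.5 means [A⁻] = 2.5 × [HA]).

pKa = -log(2.66e-08) = 7.5751. pH = pKa + log([A⁻]/[HA]), so log([A⁻]/[HA]) = pH − pKa = 7.49 − 7.5751 = -0.0851. [A⁻]/[HA] = 10^(-0.0851) = 0.822

[A⁻]/[HA] = 0.822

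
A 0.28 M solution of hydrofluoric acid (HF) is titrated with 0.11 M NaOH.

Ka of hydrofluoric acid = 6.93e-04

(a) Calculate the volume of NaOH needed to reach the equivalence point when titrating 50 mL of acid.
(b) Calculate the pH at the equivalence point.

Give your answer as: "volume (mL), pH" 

moles acid = 0.28 × 50/1000 = 0.014 mol; V_base = moles/0.11 × 1000 = 127.3 mL. At equivalence only the conjugate base is present: [A⁻] = 0.014/0.177 = 7.8974e-02 M. Kb = Kw/Ka = 1.44e-11; [OH⁻] = √(Kb × [A⁻]) = 1.0675e-06; pOH = 5.97; pH = 14 - pOH = 8.03.

V = 127.3 mL, pH = 8.03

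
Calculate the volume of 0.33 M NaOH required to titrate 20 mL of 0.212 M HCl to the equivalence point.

At equivalence: moles acid = moles base. moles HCl = 0.212 × 20/1000 = 0.00424 mol. V_base = moles / 0.33 × 1000 = 12.8 mL.

V_{base} = 12.8 mL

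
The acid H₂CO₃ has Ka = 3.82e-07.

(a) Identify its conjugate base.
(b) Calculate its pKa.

(a) The conjugate base is formed by removing one H⁺ from H₂CO₃, giving HCO₃⁻. (b) pKa = -log(Ka) = -log(3.82e-07) = 6.42.

Conjugate base: HCO₃⁻; pK_a = 6.42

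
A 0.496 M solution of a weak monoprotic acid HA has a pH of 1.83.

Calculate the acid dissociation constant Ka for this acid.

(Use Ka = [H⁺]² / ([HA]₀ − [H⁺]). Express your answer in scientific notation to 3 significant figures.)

[H⁺] = 10^(−pH) = 10^(−1.83) = 1.479e-02 M. For HA ⇌ H⁺ + A⁻, Ka = [H⁺][A⁻]/[HA] = [H⁺]² / ([HA]₀ − [H⁺]) = (1.479e-02)² / (0.496 − 1.479e-02) = 4.55e-04.

K_a = 4.55e-04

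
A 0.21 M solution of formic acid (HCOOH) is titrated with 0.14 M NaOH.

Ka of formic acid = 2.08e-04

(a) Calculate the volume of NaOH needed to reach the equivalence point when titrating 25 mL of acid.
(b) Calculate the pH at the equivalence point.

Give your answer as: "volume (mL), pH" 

moles acid = 0.21 × 25/1000 = 0.00525 mol; V_base = moles/0.14 × 1000 = 37.5 mL. At equivalence only the conjugate base is present: [A⁻] = 0.00525/0.062 = 8.4000e-02 M. Kb = Kw/Ka = 4.81e-11; [OH⁻] = √(Kb × [A⁻]) = 2.0096e-06; pOH = 5.70; pH = 14 - pOH = 8.30.

V = 37.5 mL, pH = 8.30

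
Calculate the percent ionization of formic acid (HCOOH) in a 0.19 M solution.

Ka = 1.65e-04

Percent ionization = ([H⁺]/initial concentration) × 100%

Using Ka equilibrium: x² + Ka×x - Ka×C = 0. Solving: [H⁺] = 5.5172e-03. Percent = (5.5172e-03/0.19) × 100

Percent ionization = 2.9%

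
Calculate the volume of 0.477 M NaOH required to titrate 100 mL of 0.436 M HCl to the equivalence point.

At equivalence: moles acid = moles base. moles HCl = 0.436 × 100/1000 = 0.0436 mol. V_base = moles / 0.477 × 1000 = 91.4 mL.

V_{base} = 91.4 mL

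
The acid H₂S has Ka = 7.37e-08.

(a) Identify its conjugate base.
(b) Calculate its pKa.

(a) The conjugate base is formed by removing one H⁺ from H₂S, giving HS⁻. (b) pKa = -log(Ka) = -log(7.37e-08) = 7.13.

Conjugate base: HS⁻; pK_a = 7.13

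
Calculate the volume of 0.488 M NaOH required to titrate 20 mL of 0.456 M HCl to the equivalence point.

At equivalence: moles acid = moles base. moles HCl = 0.456 × 20/1000 = 0.00912 mol. V_base = moles / 0.488 × 1000 = 18.7 mL.

V_{base} = 18.7 mL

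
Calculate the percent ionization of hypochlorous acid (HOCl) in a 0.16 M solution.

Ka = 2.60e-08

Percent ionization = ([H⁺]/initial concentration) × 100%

Using Ka equilibrium: x² + Ka×x - Ka×C = 0. Solving: [H⁺] = 6.4485e-05. Percent = (6.4485e-05/0.16) × 100

Percent ionization = 0.0403%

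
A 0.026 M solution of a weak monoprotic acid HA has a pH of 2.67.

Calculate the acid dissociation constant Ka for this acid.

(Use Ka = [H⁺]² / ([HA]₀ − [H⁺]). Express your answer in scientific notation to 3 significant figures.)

[H⁺] = 10^(−pH) = 10^(−2.67) = 2.138e-03 M. For HA ⇌ H⁺ + A⁻, Ka = [H⁺][A⁻]/[HA] = [H⁺]² / ([HA]₀ − [H⁺]) = (2.138e-03)² / (0.026 − 2.138e-03) = 1.92e-04.

K_a = 1.92e-04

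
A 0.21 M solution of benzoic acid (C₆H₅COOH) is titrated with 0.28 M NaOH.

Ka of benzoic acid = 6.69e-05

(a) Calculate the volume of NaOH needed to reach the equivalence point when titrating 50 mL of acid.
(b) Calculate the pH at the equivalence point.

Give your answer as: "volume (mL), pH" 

moles acid = 0.21 × 50/1000 = 0.0105 mol; V_base = moles/0.28 × 1000 = 37.5 mL. At equivalence only the conjugate base is present: [A⁻] = 0.0105/0.087 = 1.2000e-01 M. Kb = Kw/Ka = 1.49e-10; [OH⁻] = √(Kb × [A⁻]) = 4.2352e-06; pOH = 5.37; pH = 14 - pOH = 8.63.

V = 37.5 mL, pH = 8.63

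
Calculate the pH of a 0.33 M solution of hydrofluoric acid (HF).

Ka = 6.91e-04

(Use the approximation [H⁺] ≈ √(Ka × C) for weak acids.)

[H⁺] = √(Ka × C) = √(6.91e-04 × 0.33) = 1.5101e-02. pH = -log(1.5101e-02)

pH = 1.82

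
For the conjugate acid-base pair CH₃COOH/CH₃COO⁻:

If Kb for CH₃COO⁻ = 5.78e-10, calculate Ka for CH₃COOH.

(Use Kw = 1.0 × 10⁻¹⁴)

For a conjugate pair Ka × Kb = Kw, so Ka = Kw/Kb = 1.0 × 10⁻¹⁴ / 5.78e-10 = 1.73e-05.

K_a = 1.73e-05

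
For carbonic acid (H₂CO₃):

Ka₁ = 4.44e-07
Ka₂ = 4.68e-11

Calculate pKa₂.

pKa₂ = -log(Ka₂) = -log(4.68e-11) = 10.33.

pK_{a2} = 10.33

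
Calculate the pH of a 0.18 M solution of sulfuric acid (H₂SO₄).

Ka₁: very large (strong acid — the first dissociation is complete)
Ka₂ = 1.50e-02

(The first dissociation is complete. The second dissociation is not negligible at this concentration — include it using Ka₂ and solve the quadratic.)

First dissociation is complete: [H⁺]₀ = [HSO₄⁻]₀ = C = 0.18 M. Second dissociation HSO₄⁻ ⇌ H⁺ + SO₄²⁻: let x = [SO₄²⁻]. Ka₂ = (C + x)·x / (C − x) = 1.50e-02 → x² + (C + Ka₂)·x − Ka₂·C = 0 → x² + 0.19500·x − 2.700e-03 = 0. x = (−0.19500 + √(0.19500² + 4 × 2.700e-03)) / 2 = 1.2982e-02 M. [H⁺] = C + x = 0.18 + 1.2982e-02 = 1.9298e-01 M. pH = -log(1.9298e-01) = 0.71.

pH = 0.71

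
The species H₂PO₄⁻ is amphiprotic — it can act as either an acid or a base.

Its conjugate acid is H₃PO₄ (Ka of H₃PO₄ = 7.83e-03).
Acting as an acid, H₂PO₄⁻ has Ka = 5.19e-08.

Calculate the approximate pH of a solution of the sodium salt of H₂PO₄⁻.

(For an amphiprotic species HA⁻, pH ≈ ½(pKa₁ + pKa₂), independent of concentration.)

pKa₁ = -log(7.83e-03) = 2.11; pKa₂ = -log(5.19e-08) = 7.28. For an amphiprotic species, pH ≈ ½(pKa₁ + pKa₂) = ½(2.11 + 7.28) = 4.70.

pH = 4.70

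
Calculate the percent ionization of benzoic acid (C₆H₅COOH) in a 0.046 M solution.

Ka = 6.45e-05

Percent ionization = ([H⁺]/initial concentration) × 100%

Using Ka equilibrium: x² + Ka×x - Ka×C = 0. Solving: [H⁺] = 1.6906e-03. Percent = (1.6906e-03/0.046) × 100

Percent ionization = 3.68%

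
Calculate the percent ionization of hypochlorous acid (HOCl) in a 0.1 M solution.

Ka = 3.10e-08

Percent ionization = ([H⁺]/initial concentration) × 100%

Using Ka equilibrium: x² + Ka×x - Ka×C = 0. Solving: [H⁺] = 5.5662e-05. Percent = (5.5662e-05/0.1) × 100

Percent ionization = 0.0557%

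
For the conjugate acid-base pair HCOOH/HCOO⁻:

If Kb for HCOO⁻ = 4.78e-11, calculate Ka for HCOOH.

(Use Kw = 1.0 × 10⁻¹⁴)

For a conjugate pair Ka × Kb = Kw, so Ka = Kw/Kb = 1.0 × 10⁻¹⁴ / 4.78e-11 = 2.09e-04.

K_a = 2.09e-04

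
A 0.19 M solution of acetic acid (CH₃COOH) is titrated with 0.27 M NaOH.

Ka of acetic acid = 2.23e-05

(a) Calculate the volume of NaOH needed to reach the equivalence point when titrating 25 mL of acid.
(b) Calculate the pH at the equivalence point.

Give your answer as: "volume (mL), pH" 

moles acid = 0.19 × 25/1000 = 0.00475 mol; V_base = moles/0.27 × 1000 = 17.6 mL. At equivalence only the conjugate base is present: [A⁻] = 0.00475/0.043 = 1.1152e-01 M. Kb = Kw/Ka = 4.48e-10; [OH⁻] = √(Kb × [A⁻]) = 7.0718e-06; pOH = 5.15; pH = 14 - pOH = 8.85.

V = 17.6 mL, pH = 8.85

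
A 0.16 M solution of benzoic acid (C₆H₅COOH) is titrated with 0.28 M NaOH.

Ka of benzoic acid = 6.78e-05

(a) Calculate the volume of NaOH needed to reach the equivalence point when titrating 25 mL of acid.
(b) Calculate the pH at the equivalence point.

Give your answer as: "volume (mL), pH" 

moles acid = 0.16 × 25/1000 = 0.004 mol; V_base = moles/0.28 × 1000 = 14.3 mL. At equivalence only the conjugate base is present: [A⁻] = 0.004/0.039 = 1.0182e-01 M. Kb = Kw/Ka = 1.47e-10; [OH⁻] = √(Kb × [A⁻]) = 3.8752e-06; pOH = 5.41; pH = 14 - pOH = 8.59.

V = 14.3 mL, pH = 8.59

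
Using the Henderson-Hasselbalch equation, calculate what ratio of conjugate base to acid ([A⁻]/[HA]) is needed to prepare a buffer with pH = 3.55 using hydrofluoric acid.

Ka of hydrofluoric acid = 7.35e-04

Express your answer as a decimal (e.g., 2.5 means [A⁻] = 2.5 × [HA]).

pKa = -log(7.35e-04) = 3.1337. pH = pKa + log([A⁻]/[HA]), so log([A⁻]/[HA]) = pH − pKa = 3.55 − 3.1337 = 0.4163. [A⁻]/[HA] = 10^(0.4163) = 2.61

[A⁻]/[HA] = 2.61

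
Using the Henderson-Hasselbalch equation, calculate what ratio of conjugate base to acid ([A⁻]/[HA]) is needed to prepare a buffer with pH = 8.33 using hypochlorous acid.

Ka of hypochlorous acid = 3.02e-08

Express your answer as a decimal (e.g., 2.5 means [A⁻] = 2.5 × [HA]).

pKa = -log(3.02e-08) = 7.5200. pH = pKa + log([A⁻]/[HA]), so log([A⁻]/[HA]) = pH − pKa = 8.33 − 7.5200 = 0.8100. [A⁻]/[HA] = 10^(0.8100) = 6.46

[A⁻]/[HA] = 6.46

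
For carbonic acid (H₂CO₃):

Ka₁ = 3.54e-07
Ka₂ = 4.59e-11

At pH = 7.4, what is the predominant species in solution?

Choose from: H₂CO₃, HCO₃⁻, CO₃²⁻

pKa₁ = 6.45, pKa₂ = 10.34. For a polyprotic acid the predominant species crosses at each pKa: below pKa_n the protonated form dominates, above it the deprotonated form does. At pH = 7.4, the predominant species is HCO₃⁻.

HCO₃⁻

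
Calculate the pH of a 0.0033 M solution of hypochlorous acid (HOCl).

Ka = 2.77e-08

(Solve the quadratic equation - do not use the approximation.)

x² + Ka×x - Ka×C = 0. Using quadratic formula: [H⁺] = 9.5470e-06

pH = 5.02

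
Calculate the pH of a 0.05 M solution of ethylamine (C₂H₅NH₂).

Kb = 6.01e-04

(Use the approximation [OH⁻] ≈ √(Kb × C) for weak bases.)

[OH⁻] = √(Kb × C) = √(6.01e-04 × 0.05) = 5.4818e-03. pOH = 2.26, pH = 14 - pOH

pH = 11.74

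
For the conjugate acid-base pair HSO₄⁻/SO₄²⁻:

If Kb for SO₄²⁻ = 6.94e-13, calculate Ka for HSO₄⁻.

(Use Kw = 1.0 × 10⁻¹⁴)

For a conjugate pair Ka × Kb = Kw, so Ka = Kw/Kb = 1.0 × 10⁻¹⁴ / 6.94e-13 = 1.44e-02.

K_a = 1.44e-02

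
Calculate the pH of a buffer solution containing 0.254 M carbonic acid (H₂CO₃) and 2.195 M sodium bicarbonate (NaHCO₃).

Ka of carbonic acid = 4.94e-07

pKa = -log(4.94e-07) = 6.31. pH = pKa + log([A⁻]/[HA]) = 6.31 + log(2.195/0.254)

pH = 7.24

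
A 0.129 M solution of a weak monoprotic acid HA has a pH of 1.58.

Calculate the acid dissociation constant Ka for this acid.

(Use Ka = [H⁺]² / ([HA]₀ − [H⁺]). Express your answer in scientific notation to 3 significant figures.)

[H⁺] = 10^(−pH) = 10^(−1.58) = 2.630e-02 M. For HA ⇌ H⁺ + A⁻, Ka = [H⁺][A⁻]/[HA] = [H⁺]² / ([HA]₀ − [H⁺]) = (2.630e-02)² / (0.129 − 2.630e-02) = 6.74e-03.

K_a = 6.74e-03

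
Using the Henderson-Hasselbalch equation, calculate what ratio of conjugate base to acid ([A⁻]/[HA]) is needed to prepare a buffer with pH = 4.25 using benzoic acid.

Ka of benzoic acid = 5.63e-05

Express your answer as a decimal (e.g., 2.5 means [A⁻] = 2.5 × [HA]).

pKa = -log(5.63e-05) = 4.2495. pH = pKa + log([A⁻]/[HA]), so log([A⁻]/[HA]) = pH − pKa = 4.25 − 4.2495 = 0.0005. [A⁻]/[HA] = 10^(0.0005) = 1.00

[A⁻]/[HA] = 1.00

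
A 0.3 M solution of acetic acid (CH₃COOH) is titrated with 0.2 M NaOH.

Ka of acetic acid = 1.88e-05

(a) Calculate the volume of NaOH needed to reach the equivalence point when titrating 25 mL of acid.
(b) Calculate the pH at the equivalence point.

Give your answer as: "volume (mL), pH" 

moles acid = 0.3 × 25/1000 = 0.0075 mol; V_base = moles/0.2 × 1000 = 37.5 mL. At equivalence only the conjugate base is present: [A⁻] = 0.0075/0.062 = 1.2000e-01 M. Kb = Kw/Ka = 5.32e-10; [OH⁻] = √(Kb × [A⁻]) = 7.9894e-06; pOH = 5.10; pH = 14 - pOH = 8.90.

V = 37.5 mL, pH = 8.90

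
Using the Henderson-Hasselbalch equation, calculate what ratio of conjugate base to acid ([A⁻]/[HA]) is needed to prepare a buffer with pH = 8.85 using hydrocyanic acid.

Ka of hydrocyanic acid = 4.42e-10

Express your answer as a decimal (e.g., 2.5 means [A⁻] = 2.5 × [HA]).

pKa = -log(4.42e-10) = 9.3546. pH = pKa + log([A⁻]/[HA]), so log([A⁻]/[HA]) = pH − pKa = 8.85 − 9.3546 = -0.5046. [A⁻]/[HA] = 10^(-0.5046) = 0.313

[A⁻]/[HA] = 0.313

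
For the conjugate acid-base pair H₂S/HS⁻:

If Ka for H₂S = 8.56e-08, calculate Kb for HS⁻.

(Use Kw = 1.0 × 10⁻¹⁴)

For a conjugate pair Ka × Kb = Kw, so Kb = Kw/Ka = 1.0 × 10⁻¹⁴ / 8.56e-08 = 1.17e-07.

K_b = 1.17e-07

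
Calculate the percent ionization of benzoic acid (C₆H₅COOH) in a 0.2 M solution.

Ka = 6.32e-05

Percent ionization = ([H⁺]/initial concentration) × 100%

Using Ka equilibrium: x² + Ka×x - Ka×C = 0. Solving: [H⁺] = 3.5238e-03. Percent = (3.5238e-03/0.2) × 100

Percent ionization = 1.76%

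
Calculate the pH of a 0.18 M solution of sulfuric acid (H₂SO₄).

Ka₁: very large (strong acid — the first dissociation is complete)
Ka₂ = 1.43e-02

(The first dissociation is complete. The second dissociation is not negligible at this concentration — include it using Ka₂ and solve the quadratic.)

First dissociation is complete: [H⁺]₀ = [HSO₄⁻]₀ = C = 0.18 M. Second dissociation HSO₄⁻ ⇌ H⁺ + SO₄²⁻: let x = [SO₄²⁻]. Ka₂ = (C + x)·x / (C − x) = 1.43e-02 → x² + (C + Ka₂)·x − Ka₂·C = 0 → x² + 0.19430·x − 2.574e-03 = 0. x = (−0.19430 + √(0.19430² + 4 × 2.574e-03)) / 2 = 1.2450e-02 M. [H⁺] = C + x = 0.18 + 1.2450e-02 = 1.9245e-01 M. pH = -log(1.9245e-01) = 0.72.

pH = 0.72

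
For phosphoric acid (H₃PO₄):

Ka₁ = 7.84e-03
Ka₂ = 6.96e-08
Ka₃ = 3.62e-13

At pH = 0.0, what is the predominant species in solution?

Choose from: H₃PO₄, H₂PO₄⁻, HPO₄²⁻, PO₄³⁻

pKa₁ = 2.11, pKa₂ = 7.16, pKa₃ = 12.44. For a polyprotic acid the predominant species crosses at each pKa: below pKa_n the protonated form dominates, above it the deprotonated form does. At pH = 0.0, the predominant species is H₃PO₄.

H₃PO₄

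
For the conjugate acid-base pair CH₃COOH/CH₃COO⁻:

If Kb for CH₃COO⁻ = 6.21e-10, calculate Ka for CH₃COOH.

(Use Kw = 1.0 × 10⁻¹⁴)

For a conjugate pair Ka × Kb = Kw, so Ka = Kw/Kb = 1.0 × 10⁻¹⁴ / 6.21e-10 = 1.61e-05.

K_a = 1.61e-05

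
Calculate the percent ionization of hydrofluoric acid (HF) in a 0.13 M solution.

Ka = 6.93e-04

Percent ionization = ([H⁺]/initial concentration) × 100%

Using Ka equilibrium: x² + Ka×x - Ka×C = 0. Solving: [H⁺] = 9.1514e-03. Percent = (9.1514e-03/0.13) × 100

Percent ionization = 7.04%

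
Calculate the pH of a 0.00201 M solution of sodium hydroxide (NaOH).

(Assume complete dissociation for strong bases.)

[OH⁻] = 0.00201 M for strong base. pOH = -log[OH⁻] = 2.70, pH = 14 - pOH

pH = 11.30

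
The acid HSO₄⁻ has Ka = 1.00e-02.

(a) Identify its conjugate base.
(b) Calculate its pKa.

(a) The conjugate base is formed by removing one H⁺ from HSO₄⁻, giving SO₄²⁻. (b) pKa = -log(Ka) = -log(1.00e-02) = 2.00.

Conjugate base: SO₄²⁻; pK_a = 2.00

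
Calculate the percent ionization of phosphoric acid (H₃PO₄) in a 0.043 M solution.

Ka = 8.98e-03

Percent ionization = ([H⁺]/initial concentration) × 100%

Using Ka equilibrium: x² + Ka×x - Ka×C = 0. Solving: [H⁺] = 1.5667e-02. Percent = (1.5667e-02/0.043) × 100

Percent ionization = 36.4%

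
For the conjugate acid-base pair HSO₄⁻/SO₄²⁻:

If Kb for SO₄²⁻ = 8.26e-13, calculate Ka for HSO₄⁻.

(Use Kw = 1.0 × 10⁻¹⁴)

For a conjugate pair Ka × Kb = Kw, so Ka = Kw/Kb = 1.0 × 10⁻¹⁴ / 8.26e-13 = 1.21e-02.

K_a = 1.21e-02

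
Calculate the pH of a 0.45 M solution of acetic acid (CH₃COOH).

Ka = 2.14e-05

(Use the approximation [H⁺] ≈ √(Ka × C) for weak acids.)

[H⁺] = √(Ka × C) = √(2.14e-05 × 0.45) = 3.1032e-03. pH = -log(3.1032e-03)

pH = 2.51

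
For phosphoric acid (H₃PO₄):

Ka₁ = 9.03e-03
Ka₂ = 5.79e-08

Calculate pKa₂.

pKa₂ = -log(Ka₂) = -log(5.79e-08) = 7.24.

pK_{a2} = 7.24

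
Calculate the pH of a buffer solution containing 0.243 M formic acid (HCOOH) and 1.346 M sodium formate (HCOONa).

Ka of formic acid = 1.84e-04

pKa = -log(1.84e-04) = 3.74. pH = pKa + log([A⁻]/[HA]) = 3.74 + log(1.346/0.243)

pH = 4.48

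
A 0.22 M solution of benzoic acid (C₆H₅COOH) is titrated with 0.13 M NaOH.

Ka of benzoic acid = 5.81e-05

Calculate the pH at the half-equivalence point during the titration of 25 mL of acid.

At half-equivalence [HA] = [A⁻], so Henderson-Hasselbalch gives pH = pKa = -log(5.81e-05) = 4.24.

pH = pKa = 4.24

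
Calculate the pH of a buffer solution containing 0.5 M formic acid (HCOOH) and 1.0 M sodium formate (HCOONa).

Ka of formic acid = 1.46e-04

pKa = -log(1.46e-04) = 3.84. pH = pKa + log([A⁻]/[HA]) = 3.84 + log(1.0/0.5)

pH = 4.14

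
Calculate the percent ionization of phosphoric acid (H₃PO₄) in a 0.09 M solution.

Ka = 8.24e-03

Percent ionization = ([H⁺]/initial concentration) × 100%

Using Ka equilibrium: x² + Ka×x - Ka×C = 0. Solving: [H⁺] = 2.3422e-02. Percent = (2.3422e-02/0.09) × 100

Percent ionization = 26%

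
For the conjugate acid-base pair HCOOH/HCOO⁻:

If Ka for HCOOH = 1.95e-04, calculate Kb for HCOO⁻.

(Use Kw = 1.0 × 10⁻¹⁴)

For a conjugate pair Ka × Kb = Kw, so Kb = Kw/Ka = 1.0 × 10⁻¹⁴ / 1.95e-04 = 5.13e-11.

K_b = 5.13e-11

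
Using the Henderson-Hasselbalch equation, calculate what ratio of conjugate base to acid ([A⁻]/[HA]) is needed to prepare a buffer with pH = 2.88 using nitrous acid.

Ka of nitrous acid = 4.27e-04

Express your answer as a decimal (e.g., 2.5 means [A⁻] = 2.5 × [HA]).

pKa = -log(4.27e-04) = 3.3696. pH = pKa + log([A⁻]/[HA]), so log([A⁻]/[HA]) = pH − pKa = 2.88 − 3.3696 = -0.4896. [A⁻]/[HA] = 10^(-0.4896) = 0.324

[A⁻]/[HA] = 0.324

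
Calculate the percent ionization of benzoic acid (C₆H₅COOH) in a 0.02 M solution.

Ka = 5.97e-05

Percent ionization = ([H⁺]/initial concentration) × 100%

Using Ka equilibrium: x² + Ka×x - Ka×C = 0. Solving: [H⁺] = 1.0633e-03. Percent = (1.0633e-03/0.02) × 100

Percent ionization = 5.32%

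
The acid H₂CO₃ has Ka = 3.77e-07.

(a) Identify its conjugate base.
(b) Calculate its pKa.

(a) The conjugate base is formed by removing one H⁺ from H₂CO₃, giving HCO₃⁻. (b) pKa = -log(Ka) = -log(3.77e-07) = 6.42.

Conjugate base: HCO₃⁻; pK_a = 6.42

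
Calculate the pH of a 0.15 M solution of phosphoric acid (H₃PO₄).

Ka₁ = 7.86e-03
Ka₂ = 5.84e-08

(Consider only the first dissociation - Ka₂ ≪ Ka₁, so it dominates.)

First dissociation dominates. From Ka₁ = [H⁺][HA⁻]/[H₂A], x² + Ka₁·x − Ka₁·C = 0 with C = 0.15 M and Ka₁ = 7.86e-03. Solving: [H⁺] = (−Ka₁ + √(Ka₁² + 4·Ka₁·C)) / 2 = 3.0631e-02 M. pH = -log(3.0631e-02) = 1.51.

pH = 1.51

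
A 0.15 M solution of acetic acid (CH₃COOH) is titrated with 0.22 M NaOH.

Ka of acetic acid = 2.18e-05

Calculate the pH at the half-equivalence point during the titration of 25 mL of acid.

At half-equivalence [HA] = [A⁻], so Henderson-Hasselbalch gives pH = pKa = -log(2.18e-05) = 4.66.

pH = pKa = 4.66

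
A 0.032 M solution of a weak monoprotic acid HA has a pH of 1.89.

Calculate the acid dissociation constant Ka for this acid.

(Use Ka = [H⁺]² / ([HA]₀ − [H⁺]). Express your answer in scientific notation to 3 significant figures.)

[H⁺] = 10^(−pH) = 10^(−1.89) = 1.288e-02 M. For HA ⇌ H⁺ + A⁻, Ka = [H⁺][A⁻]/[HA] = [H⁺]² / ([HA]₀ − [H⁺]) = (1.288e-02)² / (0.032 − 1.288e-02) = 8.68e-03.

K_a = 8.68e-03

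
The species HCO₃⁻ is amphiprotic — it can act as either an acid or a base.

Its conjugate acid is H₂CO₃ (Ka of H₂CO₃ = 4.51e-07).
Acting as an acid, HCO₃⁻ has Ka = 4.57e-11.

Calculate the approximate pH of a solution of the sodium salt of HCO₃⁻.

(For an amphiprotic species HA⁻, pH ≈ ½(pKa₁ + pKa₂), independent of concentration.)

pKa₁ = -log(4.51e-07) = 6.35; pKa₂ = -log(4.57e-11) = 10.34. For an amphiprotic species, pH ≈ ½(pKa₁ + pKa₂) = ½(6.35 + 10.34) = 8.34.

pH = 8.34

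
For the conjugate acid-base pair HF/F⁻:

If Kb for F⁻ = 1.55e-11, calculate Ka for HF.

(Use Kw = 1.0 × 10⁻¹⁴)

For a conjugate pair Ka × Kb = Kw, so Ka = Kw/Kb = 1.0 × 10⁻¹⁴ / 1.55e-11 = 6.45e-04.

K_a = 6.45e-04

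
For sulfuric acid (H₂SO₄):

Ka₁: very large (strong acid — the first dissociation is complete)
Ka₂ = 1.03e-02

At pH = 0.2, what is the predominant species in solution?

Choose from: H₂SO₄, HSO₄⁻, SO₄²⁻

The first dissociation is complete, so H₂SO₄ itself is never the predominant species in water; pKa₂ = -log(1.03e-02) = 1.99. For a polyprotic acid the predominant species crosses at each pKa: below pKa_n the protonated form dominates, above it the deprotonated form does. At pH = 0.2, the predominant species is HSO₄⁻.

HSO₄⁻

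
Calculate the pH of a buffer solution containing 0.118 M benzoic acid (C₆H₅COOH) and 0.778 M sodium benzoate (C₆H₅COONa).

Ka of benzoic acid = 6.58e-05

pKa = -log(6.58e-05) = 4.18. pH = pKa + log([A⁻]/[HA]) = 4.18 + log(0.778/0.118)

pH = 5.00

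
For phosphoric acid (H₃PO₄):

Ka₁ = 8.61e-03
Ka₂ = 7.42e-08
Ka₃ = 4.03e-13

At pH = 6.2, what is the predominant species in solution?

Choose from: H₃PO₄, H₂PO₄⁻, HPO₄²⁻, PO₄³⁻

pKa₁ = 2.06, pKa₂ = 7.13, pKa₃ = 12.39. For a polyprotic acid the predominant species crosses at each pKa: below pKa_n the protonated form dominates, above it the deprotonated form does. At pH = 6.2, the predominant species is H₂PO₄⁻.

H₂PO₄⁻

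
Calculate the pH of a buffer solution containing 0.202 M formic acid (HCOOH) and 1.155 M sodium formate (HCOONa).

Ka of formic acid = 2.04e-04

pKa = -log(2.04e-04) = 3.69. pH = pKa + log([A⁻]/[HA]) = 3.69 + log(1.155/0.202)

pH = 4.45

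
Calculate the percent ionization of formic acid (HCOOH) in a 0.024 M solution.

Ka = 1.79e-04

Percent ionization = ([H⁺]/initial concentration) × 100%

Using Ka equilibrium: x² + Ka×x - Ka×C = 0. Solving: [H⁺] = 1.9851e-03. Percent = (1.9851e-03/0.024) × 100

Percent ionization = 8.27%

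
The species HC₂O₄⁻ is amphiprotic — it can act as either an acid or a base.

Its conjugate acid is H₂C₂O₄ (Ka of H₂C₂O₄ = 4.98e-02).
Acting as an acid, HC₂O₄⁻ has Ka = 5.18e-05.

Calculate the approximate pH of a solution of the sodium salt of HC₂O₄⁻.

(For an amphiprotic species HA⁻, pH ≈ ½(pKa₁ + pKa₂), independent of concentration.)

pKa₁ = -log(4.98e-02) = 1.30; pKa₂ = -log(5.18e-05) = 4.29. For an amphiprotic species, pH ≈ ½(pKa₁ + pKa₂) = ½(1.30 + 4.29) = 2.79.

pH = 2.79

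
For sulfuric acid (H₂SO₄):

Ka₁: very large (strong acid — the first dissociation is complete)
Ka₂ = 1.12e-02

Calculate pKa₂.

pKa₂ = -log(Ka₂) = -log(1.12e-02) = 1.95.

pK_{a2} = 1.95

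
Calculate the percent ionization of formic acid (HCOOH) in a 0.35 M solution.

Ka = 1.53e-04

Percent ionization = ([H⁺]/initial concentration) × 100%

Using Ka equilibrium: x² + Ka×x - Ka×C = 0. Solving: [H⁺] = 7.2417e-03. Percent = (7.2417e-03/0.35) × 100

Percent ionization = 2.07%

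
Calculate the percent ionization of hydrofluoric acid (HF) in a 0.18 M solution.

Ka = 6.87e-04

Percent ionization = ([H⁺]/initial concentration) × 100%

Using Ka equilibrium: x² + Ka×x - Ka×C = 0. Solving: [H⁺] = 1.0782e-02. Percent = (1.0782e-02/0.18) × 100

Percent ionization = 5.99%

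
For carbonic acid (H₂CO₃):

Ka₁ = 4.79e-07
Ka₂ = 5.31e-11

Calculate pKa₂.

pKa₂ = -log(Ka₂) = -log(5.31e-11) = 10.27.

pK_{a2} = 10.27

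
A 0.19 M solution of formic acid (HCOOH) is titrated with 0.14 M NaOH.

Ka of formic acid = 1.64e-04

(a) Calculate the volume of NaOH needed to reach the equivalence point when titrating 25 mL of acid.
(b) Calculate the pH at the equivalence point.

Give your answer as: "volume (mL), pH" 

moles acid = 0.19 × 25/1000 = 0.00475 mol; V_base = moles/0.14 × 1000 = 33.9 mL. At equivalence only the conjugate base is present: [A⁻] = 0.00475/0.059 = 8.0606e-02 M. Kb = Kw/Ka = 6.10e-11; [OH⁻] = √(Kb × [A⁻]) = 2.2170e-06; pOH = 5.65; pH = 14 - pOH = 8.35.

V = 33.9 mL, pH = 8.35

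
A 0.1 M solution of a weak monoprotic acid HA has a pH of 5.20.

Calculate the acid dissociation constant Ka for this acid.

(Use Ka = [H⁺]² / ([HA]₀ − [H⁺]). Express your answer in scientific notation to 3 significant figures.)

[H⁺] = 10^(−pH) = 10^(−5.20) = 6.310e-06 M. For HA ⇌ H⁺ + A⁻, Ka = [H⁺][A⁻]/[HA] = [H⁺]² / ([HA]₀ − [H⁺]) = (6.310e-06)² / (0.1 − 6.310e-06) = 3.98e-10.

K_a = 3.98e-10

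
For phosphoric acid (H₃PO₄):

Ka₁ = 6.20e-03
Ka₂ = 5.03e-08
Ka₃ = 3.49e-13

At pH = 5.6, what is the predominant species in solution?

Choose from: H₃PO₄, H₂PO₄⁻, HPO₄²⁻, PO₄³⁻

pKa₁ = 2.21, pKa₂ = 7.30, pKa₃ = 12.46. For a polyprotic acid the predominant species crosses at each pKa: below pKa_n the protonated form dominates, above it the deprotonated form does. At pH = 5.6, the predominant species is H₂PO₄⁻.

H₂PO₄⁻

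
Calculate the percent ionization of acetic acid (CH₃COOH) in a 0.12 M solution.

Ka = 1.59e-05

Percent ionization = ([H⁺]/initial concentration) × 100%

Using Ka equilibrium: x² + Ka×x - Ka×C = 0. Solving: [H⁺] = 1.3734e-03. Percent = (1.3734e-03/0.12) × 100

Percent ionization = 1.14%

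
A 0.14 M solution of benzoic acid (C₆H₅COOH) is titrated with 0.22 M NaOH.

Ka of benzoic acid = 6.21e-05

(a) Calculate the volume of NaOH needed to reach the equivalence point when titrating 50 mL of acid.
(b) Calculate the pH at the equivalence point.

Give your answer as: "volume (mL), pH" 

moles acid = 0.14 × 50/1000 = 0.007 mol; V_base = moles/0.22 × 1000 = 31.8 mL. At equivalence only the conjugate base is present: [A⁻] = 0.007/0.082 = 8.5556e-02 M. Kb = Kw/Ka = 1.61e-10; [OH⁻] = √(Kb × [A⁻]) = 3.7117e-06; pOH = 5.43; pH = 14 - pOH = 8.57.

V = 31.8 mL, pH = 8.57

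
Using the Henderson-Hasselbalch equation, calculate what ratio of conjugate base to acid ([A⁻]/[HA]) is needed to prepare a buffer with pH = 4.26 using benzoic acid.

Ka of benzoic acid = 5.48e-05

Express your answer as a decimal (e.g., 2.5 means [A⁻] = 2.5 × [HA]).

pKa = -log(5.48e-05) = 4.2612. pH = pKa + log([A⁻]/[HA]), so log([A⁻]/[HA]) = pH − pKa = 4.26 − 4.2612 = -0.0012. [A⁻]/[HA] = 10^(-0.0012) = 0.997

[A⁻]/[HA] = 0.997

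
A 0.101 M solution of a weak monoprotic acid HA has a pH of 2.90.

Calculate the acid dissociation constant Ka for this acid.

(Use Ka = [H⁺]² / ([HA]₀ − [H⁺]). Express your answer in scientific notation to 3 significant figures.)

[H⁺] = 10^(−pH) = 10^(−2.90) = 1.259e-03 M. For HA ⇌ H⁺ + A⁻, Ka = [H⁺][A⁻]/[HA] = [H⁺]² / ([HA]₀ − [H⁺]) = (1.259e-03)² / (0.101 − 1.259e-03) = 1.59e-05.

K_a = 1.59e-05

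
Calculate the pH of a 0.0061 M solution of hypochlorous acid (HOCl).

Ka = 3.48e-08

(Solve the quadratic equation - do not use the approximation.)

x² + Ka×x - Ka×C = 0. Using quadratic formula: [H⁺] = 1.4552e-05

pH = 4.84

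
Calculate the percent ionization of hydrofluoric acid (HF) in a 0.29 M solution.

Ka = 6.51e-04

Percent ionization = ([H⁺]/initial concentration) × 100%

Using Ka equilibrium: x² + Ka×x - Ka×C = 0. Solving: [H⁺] = 1.3418e-02. Percent = (1.3418e-02/0.29) × 100

Percent ionization = 4.63%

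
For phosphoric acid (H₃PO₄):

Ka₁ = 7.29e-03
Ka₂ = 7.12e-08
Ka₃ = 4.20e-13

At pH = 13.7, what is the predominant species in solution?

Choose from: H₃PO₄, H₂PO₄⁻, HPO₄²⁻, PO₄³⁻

pKa₁ = 2.14, pKa₂ = 7.15, pKa₃ = 12.38. For a polyprotic acid the predominant species crosses at each pKa: below pKa_n the protonated form dominates, above it the deprotonated form does. At pH = 13.7, the predominant species is PO₄³⁻.

PO₄³⁻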